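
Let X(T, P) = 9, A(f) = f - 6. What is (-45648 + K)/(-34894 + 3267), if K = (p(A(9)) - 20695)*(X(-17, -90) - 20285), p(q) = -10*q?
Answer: -420174452/31627 ≈ -13285.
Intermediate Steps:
A(f) = -6 + f
K = 420220100 (K = (-10*(-6 + 9) - 20695)*(9 - 20285) = (-10*3 - 20695)*(-20276) = (-30 - 20695)*(-20276) = -20725*(-20276) = 420220100)
(-45648 + K)/(-34894 + 3267) = (-45648 + 420220100)/(-34894 + 3267) = 420174452/(-31627) = 420174452*(-1/31627) = -420174452/31627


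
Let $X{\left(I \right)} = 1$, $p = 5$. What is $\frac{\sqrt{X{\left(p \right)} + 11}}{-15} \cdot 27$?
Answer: $- \frac{18 \sqrt{3}}{5} \approx -6.2354$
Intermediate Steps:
$\frac{\sqrt{X{\left(p \right)} + 11}}{-15} \cdot 27 = \frac{\sqrt{1 + 11}}{-15} \cdot 27 = - \frac{\sqrt{12}}{15} \cdot 27 = - \frac{2 \sqrt{3}}{15} \cdot 27 = - \frac{18 \sqrt{3}}{5}$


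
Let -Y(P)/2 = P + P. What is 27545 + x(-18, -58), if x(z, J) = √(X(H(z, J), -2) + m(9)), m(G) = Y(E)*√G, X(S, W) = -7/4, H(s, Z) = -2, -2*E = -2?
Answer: 27545 + I*√55/2 ≈ 27545.0 + 3.7081*I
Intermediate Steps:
E = 1 (E = -½*(-2) = 1)
Y(P) = -4*P (Y(P) = -2*(P + P) = -4*P)
X(S, W) = -7/4 (X(S, W) = -7*¼ = -7/4)
m(G) = -4*√G (m(G) = (-4*1)*√G = -4*√G)
x(z, J) = I*√55/2 (x(z, J) = √(-7/4 - 4*√9) = √(-7/4 - 4*3) = √(-7/4 - 12) = √(-55/4) = I*√55/2)
27545 + x(-18, -58) = 27545 + I*√55/2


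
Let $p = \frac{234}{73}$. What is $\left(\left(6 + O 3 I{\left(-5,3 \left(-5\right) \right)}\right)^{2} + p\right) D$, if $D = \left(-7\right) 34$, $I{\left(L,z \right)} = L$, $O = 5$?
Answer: $- \frac{82773306}{73} \approx -1.1339 \cdot 10^{6}$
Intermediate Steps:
$p = \frac{234}{73}$ ($p = 234 \cdot \frac{1}{73} = \frac{234}{73} \approx 3.2055$)
$D = -238$
$\left(\left(6 + O 3 I{\left(-5,3 \left(-5\right) \right)}\right)^{2} + p\right) D = \left(\left(6 + 5 \cdot 3 \left(-5\right)\right)^{2} + \frac{234}{73}\right) \left(-238\right) = \left(\left(6 + 15 \left(-5\right)\right)^{2} + \frac{234}{73}\right) \left(-238\right) = \left(\left(6 - 75\right)^{2} + \frac{234}{73}\right) \left(-238\right) = \left(\left(-69\right)^{2} + \frac{234}{73}\right) \left(-238\right) = \left(4761 + \frac{234}{73}\right) \left(-238\right) = \frac{347787}{73} \left(-238\right) = - \frac{82773306}{73}$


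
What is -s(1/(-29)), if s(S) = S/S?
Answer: -1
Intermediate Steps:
s(S) = 1
-s(1/(-29)) = -1*1 = -1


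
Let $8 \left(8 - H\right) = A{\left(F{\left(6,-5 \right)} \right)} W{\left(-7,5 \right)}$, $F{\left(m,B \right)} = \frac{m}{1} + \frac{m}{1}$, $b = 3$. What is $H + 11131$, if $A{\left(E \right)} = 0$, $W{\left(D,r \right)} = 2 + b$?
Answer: $11139$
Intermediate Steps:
$F{\left(m,B \right)} = 2 m$ ($F{\left(m,B \right)} = m 1 + m 1 = m + m = 2 m$)
$W{\left(D,r \right)} = 5$ ($W{\left(D,r \right)} = 2 + 3 = 5$)
$H = 8$ ($H = 8 - \frac{0 \cdot 5}{8} = 8 - 0 = 8 + 0 = 8$)
$H + 11131 = 8 + 11131 = 11139$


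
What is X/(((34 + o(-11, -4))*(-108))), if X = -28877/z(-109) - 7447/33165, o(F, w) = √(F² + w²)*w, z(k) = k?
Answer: 739418077/9192578220 + 43495181*√137/4596289110 ≈ 0.19120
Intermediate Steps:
o(F, w) = w*√(F² + w²)
X = 86990362/328635 (X = -28877/(-109) - 7447/33165 = -28877*(-1/109) - 7447*1/33165 = 28877/109 - 677/3015 = 86990362/328635 ≈ 264.70)
X/(((34 + o(-11, -4))*(-108))) = 86990362/(328635*(((34 - 4*√((-11)² + (-4)²))*(-108)))) = 86990362/(328635*(((34 - 4*√(121 + 16))*(-108)))) = 86990362/(328635*(((34 - 4*√137)*(-108)))) = 86990362/(328635*(-3672 + 432*√137))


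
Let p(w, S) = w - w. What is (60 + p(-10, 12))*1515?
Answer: 90900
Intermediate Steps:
p(w, S) = 0
(60 + p(-10, 12))*1515 = (60 + 0)*1515 = 60*1515 = 90900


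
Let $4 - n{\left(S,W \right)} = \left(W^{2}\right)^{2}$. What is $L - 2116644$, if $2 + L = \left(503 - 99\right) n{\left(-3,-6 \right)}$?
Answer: $-2638614$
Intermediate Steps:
$n{\left(S,W \right)} = 4 - W^{4}$ ($n{\left(S,W \right)} = 4 - \left(W^{2}\right)^{2} = 4 - W^{4}$)
$L = -521970$ ($L = -2 + \left(503 - 99\right) \left(4 - \left(-6\right)^{4}\right) = -2 + 404 \left(4 - 1296\right) = -2 + 404 \left(-1292\right) = -2 - 521968 = -521970$)
$L - 2116644 = -521970 - 2116644 = -2638614$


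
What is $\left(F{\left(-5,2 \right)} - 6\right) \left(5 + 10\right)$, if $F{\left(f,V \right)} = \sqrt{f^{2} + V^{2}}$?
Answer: $-90 + 15 \sqrt{29} \approx -9.2225$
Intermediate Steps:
$F{\left(f,V \right)} = \sqrt{V^{2} + f^{2}}$
$\left(F{\left(-5,2 \right)} - 6\right) \left(5 + 10\right) = \left(\sqrt{2^{2} + \left(-5\right)^{2}} - 6\right) \left(5 + 10\right) = \left(\sqrt{4 + 25} - 6\right) 15 = \left(\sqrt{29} - 6\right) 15 = \left(-6 + \sqrt{29}\right) 15 = -90 + 15 \sqrt{29}$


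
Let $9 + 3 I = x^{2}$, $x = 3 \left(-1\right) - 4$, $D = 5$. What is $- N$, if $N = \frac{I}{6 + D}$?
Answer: $- \frac{40}{33} \approx -1.2121$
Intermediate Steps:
$x = -7$ ($x = -3 - 4 = -7$)
$I = \frac{40}{3}$ ($I = -3 + \frac{\left(-7\right)^{2}}{3} = -3 + \frac{1}{3} \cdot 49 = -3 + \frac{49}{3} = \frac{40}{3} \approx 13.333$)
$N = \frac{40}{33}$ ($N = \frac{1}{6 + 5} \cdot \frac{40}{3} = \frac{1}{11} \cdot \frac{40}{3} = \frac{40}{33} \approx 1.2121$)
$- N = \left(-1\right) \frac{40}{33} = - \frac{40}{33}$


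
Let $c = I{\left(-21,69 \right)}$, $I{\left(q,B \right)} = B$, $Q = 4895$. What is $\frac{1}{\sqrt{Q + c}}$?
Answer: $\frac{\sqrt{1241}}{2482} \approx 0.014193$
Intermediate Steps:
$c = 69$
$\frac{1}{\sqrt{Q + c}} = \frac{1}{\sqrt{4895 + 69}} = \frac{1}{\sqrt{4964}} = \frac{1}{2 \sqrt{1241}} = \frac{\sqrt{1241}}{2482}$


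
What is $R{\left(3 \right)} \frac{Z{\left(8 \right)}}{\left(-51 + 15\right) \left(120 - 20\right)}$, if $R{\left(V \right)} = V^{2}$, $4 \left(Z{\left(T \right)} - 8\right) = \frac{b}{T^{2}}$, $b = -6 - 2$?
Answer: $- \frac{51}{2560} \approx -0.019922$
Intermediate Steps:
$b = -8$ ($b = -6 - 2 = -8$)
$Z{\left(T \right)} = 8 - \frac{2}{T^{2}}$ ($Z{\left(T \right)} = 8 + \frac{\left(-8\right) \frac{1}{T^{2}}}{4} = 8 - \frac{2}{T^{2}}$)
$R{\left(3 \right)} \frac{Z{\left(8 \right)}}{\left(-51 + 15\right) \left(120 - 20\right)} = 3^{2} \frac{8 - \frac{2}{64}}{\left(-51 + 15\right) \left(120 - 20\right)} = 9 \frac{8 - \frac{1}{32}}{\left(-36\right) 100} = 9 \frac{8 - \frac{1}{32}}{-3600} = 9 \cdot \frac{255}{32} \left(- \frac{1}{3600}\right) = 9 \left(- \frac{17}{7680}\right) = - \frac{51}{2560}$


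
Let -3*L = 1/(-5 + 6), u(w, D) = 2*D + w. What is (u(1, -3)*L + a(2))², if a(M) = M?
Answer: 121/9 ≈ 13.444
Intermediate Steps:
u(w, D) = w + 2*D
L = -⅓ (L = -1/(3*(-5 + 6)) = -⅓/1 = -⅓*1 = -⅓ ≈ -0.33333)
(u(1, -3)*L + a(2))² = ((1 + 2*(-3))*(-⅓) + 2)² = ((1 - 6)*(-⅓) + 2)² = (-5*(-⅓) + 2)² = (5/3 + 2)² = (11/3)² = 121/9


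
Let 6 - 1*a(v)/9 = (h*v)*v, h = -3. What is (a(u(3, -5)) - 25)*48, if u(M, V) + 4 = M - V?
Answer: 22128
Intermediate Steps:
u(M, V) = -4 + M - V (u(M, V) = -4 + (M - V) = -4 + M - V)
a(v) = 54 + 27*v² (a(v) = 54 - 9*(-3*v)*v = 54 - (-27)*v² = 54 + 27*v²)
(a(u(3, -5)) - 25)*48 = ((54 + 27*(-4 + 3 - 1*(-5))²) - 25)*48 = ((54 + 27*(-4 + 3 + 5)²) - 25)*48 = ((54 + 27*4²) - 25)*48 = ((54 + 27*16) - 25)*48 = ((54 + 432) - 25)*48 = (486 - 25)*48 = 461*48 = 22128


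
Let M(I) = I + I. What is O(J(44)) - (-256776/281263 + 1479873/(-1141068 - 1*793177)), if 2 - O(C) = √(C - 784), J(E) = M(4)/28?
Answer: 64547236019/17549404885 - I*√38402/7 ≈ 3.678 - 27.995*I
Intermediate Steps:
M(I) = 2*I
J(E) = 2/7 (J(E) = (2*4)/28 = 8*(1/28) = 2/7)
O(C) = 2 - √(-784 + C) (O(C) = 2 - √(C - 784) = 2 - √(-784 + C))
O(J(44)) - (-256776/281263 + 1479873/(-1141068 - 1*793177)) = (2 - √(-784 + 2/7)) - (-256776/281263 + 1479873/(-1141068 - 1*793177)) = (2 - √(-5486/7)) - (-256776*1/281263 + 1479873/(-1141068 - 793177)) = (2 - I*√38402/7) - (-256776/281263 + 1479873/(-1934245)) = (2 - I*√38402/7) - (-256776/281263 + 1479873*(-1/1934245)) = (2 - I*√38402/7) - (-256776/281263 - 1479873/1934245) = (2 - I*√38402/7) - 1*(-29448426249/17549404885) = (2 - I*√38402/7) + 29448426249/17549404885 = 64547236019/17549404885 - I*√38402/7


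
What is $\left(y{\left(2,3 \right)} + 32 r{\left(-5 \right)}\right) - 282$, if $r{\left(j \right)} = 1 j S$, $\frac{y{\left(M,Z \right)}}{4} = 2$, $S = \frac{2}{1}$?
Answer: $-594$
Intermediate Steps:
$S = 2$ ($S = 2 \cdot 1 = 2$)
$y{\left(M,Z \right)} = 8$ ($y{\left(M,Z \right)} = 4 \cdot 2 = 8$)
$r{\left(j \right)} = 2 j$ ($r{\left(j \right)} = 1 j 2 = j 2 = 2 j$)
$\left(y{\left(2,3 \right)} + 32 r{\left(-5 \right)}\right) - 282 = \left(8 + 32 \cdot 2 \left(-5\right)\right) - 282 = \left(8 + 32 \left(-10\right)\right) - 282 = \left(8 - 320\right) - 282 = -312 - 282 = -594$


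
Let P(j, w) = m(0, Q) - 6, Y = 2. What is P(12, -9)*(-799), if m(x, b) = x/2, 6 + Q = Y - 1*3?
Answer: 4794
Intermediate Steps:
Q = -7 (Q = -6 + (2 - 1*3) = -6 + (2 - 3) = -6 - 1 = -7)
m(x, b) = x/2 (m(x, b) = x*(½) = x/2)
P(j, w) = -6 (P(j, w) = (½)*0 - 6 = 0 - 6 = -6)
P(12, -9)*(-799) = -6*(-799) = 4794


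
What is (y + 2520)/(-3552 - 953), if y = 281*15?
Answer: -1347/901 ≈ -1.4950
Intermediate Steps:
y = 4215
(y + 2520)/(-3552 - 953) = (4215 + 2520)/(-3552 - 953) = 6735/(-4505) = 6735*(-1/4505) = -1347/901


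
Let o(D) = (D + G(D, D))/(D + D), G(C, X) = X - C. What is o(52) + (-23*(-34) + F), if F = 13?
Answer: 1591/2 ≈ 795.50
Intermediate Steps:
o(D) = ½ (o(D) = (D + (D - D))/(D + D) = (D + 0)/((2*D)) = D*(1/(2*D)) = ½)
o(52) + (-23*(-34) + F) = ½ + (-23*(-34) + 13) = ½ + (782 + 13) = ½ + 795 = 1591/2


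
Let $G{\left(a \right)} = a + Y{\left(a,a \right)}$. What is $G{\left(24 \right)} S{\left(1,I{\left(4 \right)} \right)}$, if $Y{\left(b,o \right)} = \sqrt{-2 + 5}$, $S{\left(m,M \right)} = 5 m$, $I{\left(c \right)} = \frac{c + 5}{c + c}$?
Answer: $120 + 5 \sqrt{3} \approx 128.66$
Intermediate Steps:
$I{\left(c \right)} = \frac{5 + c}{2 c}$
$Y{\left(b,o \right)} = \sqrt{3}$
$G{\left(a \right)} = a + \sqrt{3}$
$G{\left(24 \right)} S{\left(1,I{\left(4 \right)} \right)} = \left(24 + \sqrt{3}\right) 5 \cdot 1 = \left(24 + \sqrt{3}\right) 5 = 120 + 5 \sqrt{3}$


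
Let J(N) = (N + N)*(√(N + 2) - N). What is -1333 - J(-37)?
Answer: 1405 + 74*I*√35 ≈ 1405.0 + 437.79*I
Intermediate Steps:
J(N) = 2*N*(√(2 + N) - N) (J(N) = (2*N)*(√(2 + N) - N) = 2*N*(√(2 + N) - N))
-1333 - J(-37) = -1333 - 2*(-37)*(√(2 - 37) - 1*(-37)) = -1333 - 2*(-37)*(√(-35) + 37) = -1333 - 2*(-37)*(I*√35 + 37) = -1333 - 2*(-37)*(37 + I*√35) = -1333 - (-2738 - 74*I*√35) = -1333 + (2738 + 74*I*√35) = 1405 + 74*I*√35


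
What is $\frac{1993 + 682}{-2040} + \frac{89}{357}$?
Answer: $- \frac{1011}{952} \approx -1.062$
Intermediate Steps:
$\frac{1993 + 682}{-2040} + \frac{89}{357} = 2675 \left(- \frac{1}{2040}\right) + 89 \cdot \frac{1}{357} = - \frac{535}{408} + \frac{89}{357} = - \frac{1011}{952}$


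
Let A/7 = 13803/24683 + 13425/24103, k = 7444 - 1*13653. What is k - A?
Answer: -3698595813829/594934349 ≈ -6216.8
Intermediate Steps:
k = -6209 (k = 7444 - 13653 = -6209)
A = 4648440888/594934349 (A = 7*(13803/24683 + 13425/24103) = 7*(664062984/594934349) = 4648440888/594934349 ≈ 7.8134)
k - A = -6209 - 1*4648440888/594934349 = -6209 - 4648440888/594934349 = -3698595813829/594934349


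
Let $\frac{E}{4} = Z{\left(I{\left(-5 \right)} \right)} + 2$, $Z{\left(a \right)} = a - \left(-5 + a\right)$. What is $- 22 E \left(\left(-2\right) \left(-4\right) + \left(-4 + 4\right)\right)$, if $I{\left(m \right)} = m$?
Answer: $-4928$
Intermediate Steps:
$Z{\left(a \right)} = 5$
$E = 28$ ($E = 4 \left(5 + 2\right) = 4 \cdot 7 = 28$)
$- 22 E \left(\left(-2\right) \left(-4\right) + \left(-4 + 4\right)\right) = \left(-22\right) 28 \left(\left(-2\right) \left(-4\right) + \left(-4 + 4\right)\right) = - 616 \left(8 + 0\right) = \left(-616\right) 8 = -4928$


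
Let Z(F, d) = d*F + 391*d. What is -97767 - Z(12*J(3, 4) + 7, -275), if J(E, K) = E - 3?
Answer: 11683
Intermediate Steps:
J(E, K) = -3 + E
Z(F, d) = 391*d + F*d (Z(F, d) = F*d + 391*d = 391*d + F*d)
-97767 - Z(12*J(3, 4) + 7, -275) = -97767 - (-275)*(391 + (12*(-3 + 3) + 7)) = -97767 - (-275)*(391 + (12*0 + 7)) = -97767 - (-275)*(391 + (0 + 7)) = -97767 - (-275)*(391 + 7) = -97767 - (-275)*398 = -97767 - 1*(-109450) = -97767 + 109450 = 11683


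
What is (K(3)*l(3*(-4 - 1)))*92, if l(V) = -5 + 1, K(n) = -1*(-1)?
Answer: -368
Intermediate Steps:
K(n) = 1
l(V) = -4
(K(3)*l(3*(-4 - 1)))*92 = (1*(-4))*92 = -4*92 = -368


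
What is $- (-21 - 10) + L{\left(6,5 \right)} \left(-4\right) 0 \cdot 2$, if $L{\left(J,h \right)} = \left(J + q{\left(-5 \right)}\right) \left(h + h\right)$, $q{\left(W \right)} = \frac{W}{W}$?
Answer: $31$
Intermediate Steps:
$q{\left(W \right)} = 1$
$L{\left(J,h \right)} = 2 h \left(1 + J\right)$ ($L{\left(J,h \right)} = \left(J + 1\right) \left(h + h\right) = \left(1 + J\right) 2 h = 2 h \left(1 + J\right)$)
$- (-21 - 10) + L{\left(6,5 \right)} \left(-4\right) 0 \cdot 2 = - (-21 - 10) + 2 \cdot 5 \left(1 + 6\right) \left(-4\right) 0 \cdot 2 = \left(-1\right) \left(-31\right) + 2 \cdot 5 \cdot 7 \cdot 0 \cdot 2 = 31 + 70 \cdot 0 = 31 + 0 = 31$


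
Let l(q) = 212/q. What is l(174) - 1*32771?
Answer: -2850971/87 ≈ -32770.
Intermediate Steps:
l(174) - 1*32771 = 212/174 - 1*32771 = 212*(1/174) - 32771 = 106/87 - 32771 = -2850971/87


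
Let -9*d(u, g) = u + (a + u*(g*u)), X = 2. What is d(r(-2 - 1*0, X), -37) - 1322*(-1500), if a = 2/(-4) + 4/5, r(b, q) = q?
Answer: 178471457/90 ≈ 1.9830e+6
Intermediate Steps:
a = 3/10 (a = 2*(-1/4) + 4*(1/5) = -1/2 + 4/5 = 3/10 ≈ 0.30000)
d(u, g) = -1/30 - u/9 - g*u**2/9 (d(u, g) = -(u + (3/10 + u*(g*u)))/9 = -(u + (3/10 + g*u**2))/9 = -(3/10 + u + g*u**2)/9 = -1/30 - u/9 - g*u**2/9)
d(r(-2 - 1*0, X), -37) - 1322*(-1500) = (-1/30 - 1/9*2 - 1/9*(-37)*2**2) - 1322*(-1500) = (-1/30 - 2/9 - 1/9*(-37)*4) + 1983000 = (-1/30 - 2/9 + 148/9) + 1983000 = 1457/90 + 1983000 = 178471457/90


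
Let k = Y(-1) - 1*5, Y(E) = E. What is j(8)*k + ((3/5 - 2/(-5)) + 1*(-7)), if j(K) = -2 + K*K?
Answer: -378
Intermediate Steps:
j(K) = -2 + K**2
k = -6 (k = -1 - 1*5 = -1 - 5 = -6)
j(8)*k + ((3/5 - 2/(-5)) + 1*(-7)) = (-2 + 8**2)*(-6) + ((3/5 - 2/(-5)) + 1*(-7)) = (-2 + 64)*(-6) + ((3*(1/5) - 2*(-1/5)) - 7) = 62*(-6) + ((3/5 + 2/5) - 7) = -372 + (1 - 7) = -372 - 6 = -378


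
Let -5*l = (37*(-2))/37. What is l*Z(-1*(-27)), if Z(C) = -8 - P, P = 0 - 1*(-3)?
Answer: -22/5 ≈ -4.4000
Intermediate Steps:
P = 3 (P = 0 + 3 = 3)
Z(C) = -11 (Z(C) = -8 - 1*3 = -8 - 3 = -11)
l = 2/5 (l = -37*(-2)/(5*37) = -(-74)/(5*37) = -1/5*(-2) = 2/5 ≈ 0.40000)
l*Z(-1*(-27)) = (2/5)*(-11) = -22/5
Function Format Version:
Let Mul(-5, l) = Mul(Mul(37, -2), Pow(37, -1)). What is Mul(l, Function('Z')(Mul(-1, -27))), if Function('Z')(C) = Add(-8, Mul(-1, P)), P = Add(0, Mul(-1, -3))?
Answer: Rational(-22, 5) ≈ -4.4000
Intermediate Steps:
P = 3 (P = Add(0, 3) = 3)
Function('Z')(C) = -11 (Function('Z')(C) = Add(-8, Mul(-1, 3)) = Add(-8, -3) = -11)
l = Rational(2, 5) (l = Mul(Rational(-1, 5), Mul(Mul(37, -2), Pow(37, -1))) = Mul(Rational(-1, 5), Mul(-74, Rational(1, 37))) = Mul(Rational(-1, 5), -2) = Rational(2, 5) ≈ 0.40000)
Mul(l, Function('Z')(Mul(-1, -27))) = Mul(Rational(2, 5), -11) = Rational(-22, 5)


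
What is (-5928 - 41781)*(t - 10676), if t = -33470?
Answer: 2106161514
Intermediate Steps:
(-5928 - 41781)*(t - 10676) = (-5928 - 41781)*(-33470 - 10676) = -47709*(-44146) = 2106161514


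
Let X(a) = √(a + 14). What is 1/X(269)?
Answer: √283/283 ≈ 0.059444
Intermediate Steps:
X(a) = √(14 + a)
1/X(269) = 1/(√(14 + 269)) = 1/(√283) = √283/283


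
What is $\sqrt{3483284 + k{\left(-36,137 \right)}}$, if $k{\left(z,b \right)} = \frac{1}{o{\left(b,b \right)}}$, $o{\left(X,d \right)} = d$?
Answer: $\frac{\sqrt{65377757533}}{137} \approx 1866.4$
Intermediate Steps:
$k{\left(z,b \right)} = \frac{1}{b}$
$\sqrt{3483284 + k{\left(-36,137 \right)}} = \sqrt{3483284 + \frac{1}{137}} = \sqrt{\frac{477209909}{137}} = \frac{\sqrt{65377757533}}{137}$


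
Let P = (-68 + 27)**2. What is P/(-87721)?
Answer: -1681/87721 ≈ -0.019163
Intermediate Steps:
P = 1681 (P = (-41)**2 = 1681)
P/(-87721) = 1681/(-87721) = 1681*(-1/87721) = -1681/87721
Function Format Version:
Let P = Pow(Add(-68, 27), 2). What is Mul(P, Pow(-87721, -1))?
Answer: Rational(-1681, 87721) ≈ -0.019163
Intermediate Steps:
P = 1681 (P = Pow(-41, 2) = 1681)
Mul(P, Pow(-87721, -1)) = Mul(1681, Pow(-87721, -1)) = Mul(1681, Rational(-1, 87721)) = Rational(-1681, 87721)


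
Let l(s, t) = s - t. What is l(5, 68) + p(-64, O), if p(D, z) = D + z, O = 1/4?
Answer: -507/4 ≈ -126.75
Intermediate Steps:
O = ¼ ≈ 0.25000
l(5, 68) + p(-64, O) = (5 - 1*68) + (-64 + ¼) = (5 - 68) - 255/4 = -63 - 255/4 = -507/4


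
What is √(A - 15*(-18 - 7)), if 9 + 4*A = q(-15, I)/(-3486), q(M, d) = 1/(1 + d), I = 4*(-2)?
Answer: √18118924734/6972 ≈ 19.307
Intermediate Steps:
I = -8
A = -219617/97608 (A = -9/4 + (1/((1 - 8)*(-3486)))/4 = -9/4 + (-1/3486/(-7))/4 = -9/4 + (-⅐*(-1/3486))/4 = -9/4 + (¼)*(1/24402) = -9/4 + 1/97608 = -219617/97608 ≈ -2.2500)
√(A - 15*(-18 - 7)) = √(-219617/97608 - 15*(-18 - 7)) = √(-219617/97608 - 15*(-25)) = √(-219617/97608 + 375) = √(36383383/97608) = √18118924734/6972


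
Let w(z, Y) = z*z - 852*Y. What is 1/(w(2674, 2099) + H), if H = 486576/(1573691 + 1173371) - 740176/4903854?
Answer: 3367797744237/18057889111358284184 ≈ 1.8650e-7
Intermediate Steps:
w(z, Y) = z² - 852*Y
H = 88197075248/3367797744237 (H = 486576/2747062 - 740176*1/4903854 = 486576*(1/2747062) - 370088/2451927 = 243288/1373531 - 370088/2451927 = 88197075248/3367797744237 ≈ 0.026188)
1/(w(2674, 2099) + H) = 1/((2674² - 852*2099) + 88197075248/3367797744237) = 1/((7150276 - 1788348) + 88197075248/3367797744237) = 1/(5361928 + 88197075248/3367797744237) = 1/(18057889111358284184/3367797744237) = 3367797744237/18057889111358284184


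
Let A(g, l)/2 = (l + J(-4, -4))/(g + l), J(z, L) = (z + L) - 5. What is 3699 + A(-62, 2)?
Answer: 110981/30 ≈ 3699.4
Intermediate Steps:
J(z, L) = -5 + L + z (J(z, L) = (L + z) - 5 = -5 + L + z)
A(g, l) = 2*(-13 + l)/(g + l) (A(g, l) = 2*((l + (-5 - 4 - 4))/(g + l)) = 2*((l - 13)/(g + l)) = 2*((-13 + l)/(g + l)) = 2*(-13 + l)/(g + l))
3699 + A(-62, 2) = 3699 + 2*(-13 + 2)/(-62 + 2) = 3699 + 2*(-11)/(-60) = 3699 + 2*(-1/60)*(-11) = 3699 + 11/30 = 110981/30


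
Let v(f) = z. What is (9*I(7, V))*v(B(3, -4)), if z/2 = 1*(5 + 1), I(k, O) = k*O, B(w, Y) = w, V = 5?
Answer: 3780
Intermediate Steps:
I(k, O) = O*k
z = 12 (z = 2*(1*(5 + 1)) = 2*(1*6) = 2*6 = 12)
v(f) = 12
(9*I(7, V))*v(B(3, -4)) = (9*(5*7))*12 = (9*35)*12 = 315*12 = 3780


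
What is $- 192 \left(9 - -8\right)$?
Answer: $-3264$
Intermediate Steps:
$- 192 \left(9 - -8\right) = - 192 \left(9 + 8\right) = \left(-192\right) 17 = -3264$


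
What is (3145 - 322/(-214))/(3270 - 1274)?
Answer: 84169/53393 ≈ 1.5764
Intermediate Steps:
(3145 - 322/(-214))/(3270 - 1274) = (3145 - 322*(-1/214))/1996 = (3145 + 161/107)*(1/1996) = (336676/107)*(1/1996) = 84169/53393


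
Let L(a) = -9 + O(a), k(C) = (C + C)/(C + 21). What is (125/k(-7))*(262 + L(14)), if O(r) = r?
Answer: -33375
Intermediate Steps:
k(C) = 2*C/(21 + C) (k(C) = (2*C)/(21 + C) = 2*C/(21 + C))
L(a) = -9 + a
(125/k(-7))*(262 + L(14)) = (125/((2*(-7)/(21 - 7))))*(262 + (-9 + 14)) = (125/((2*(-7)/14)))*(262 + 5) = (125/((2*(-7)*(1/14))))*267 = (125/(-1))*267 = (125*(-1))*267 = -125*267 = -33375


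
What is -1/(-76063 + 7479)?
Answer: 1/68584 ≈ 1.4581e-5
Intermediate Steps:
-1/(-76063 + 7479) = -1/(-68584) = -1*(-1/68584) = 1/68584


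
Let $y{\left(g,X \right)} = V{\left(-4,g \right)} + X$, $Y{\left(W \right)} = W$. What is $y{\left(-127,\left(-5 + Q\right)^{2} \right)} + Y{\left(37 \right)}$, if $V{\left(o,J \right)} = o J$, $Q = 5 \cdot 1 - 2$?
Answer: $549$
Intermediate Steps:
$Q = 3$ ($Q = 5 - 2 = 3$)
$V{\left(o,J \right)} = J o$
$y{\left(g,X \right)} = X - 4 g$ ($y{\left(g,X \right)} = g \left(-4\right) + X = - 4 g + X = X - 4 g$)
$y{\left(-127,\left(-5 + Q\right)^{2} \right)} + Y{\left(37 \right)} = \left(\left(-5 + 3\right)^{2} - -508\right) + 37 = \left(\left(-2\right)^{2} + 508\right) + 37 = \left(4 + 508\right) + 37 = 512 + 37 = 549$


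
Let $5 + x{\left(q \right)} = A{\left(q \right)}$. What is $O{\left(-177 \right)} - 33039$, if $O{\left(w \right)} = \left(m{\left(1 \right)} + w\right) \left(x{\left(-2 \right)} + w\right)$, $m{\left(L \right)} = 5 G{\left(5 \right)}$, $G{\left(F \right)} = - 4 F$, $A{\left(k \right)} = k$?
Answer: $17929$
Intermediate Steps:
$x{\left(q \right)} = -5 + q$
$m{\left(L \right)} = -100$ ($m{\left(L \right)} = 5 \left(\left(-4\right) 5\right) = 5 \left(-20\right) = -100$)
$O{\left(w \right)} = \left(-100 + w\right) \left(-7 + w\right)$ ($O{\left(w \right)} = \left(-100 + w\right) \left(\left(-5 - 2\right) + w\right) = \left(-100 + w\right) \left(-7 + w\right)$)
$O{\left(-177 \right)} - 33039 = \left(700 + \left(-177\right)^{2} - -18939\right) - 33039 = \left(700 + 31329 + 18939\right) - 33039 = 50968 - 33039 = 17929$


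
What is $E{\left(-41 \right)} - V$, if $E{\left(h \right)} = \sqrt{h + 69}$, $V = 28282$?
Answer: $-28282 + 2 \sqrt{7} \approx -28277.0$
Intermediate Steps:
$E{\left(h \right)} = \sqrt{69 + h}$
$E{\left(-41 \right)} - V = \sqrt{69 - 41} - 28282 = \sqrt{28} - 28282 = 2 \sqrt{7} - 28282 = -28282 + 2 \sqrt{7}$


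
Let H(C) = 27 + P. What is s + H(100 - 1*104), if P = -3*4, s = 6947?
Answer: 6962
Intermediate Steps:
P = -12
H(C) = 15 (H(C) = 27 - 12 = 15)
s + H(100 - 1*104) = 6947 + 15 = 6962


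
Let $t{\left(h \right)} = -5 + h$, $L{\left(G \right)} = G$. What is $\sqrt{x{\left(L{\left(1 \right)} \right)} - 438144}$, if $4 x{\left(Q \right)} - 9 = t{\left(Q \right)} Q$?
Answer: $\frac{i \sqrt{1752571}}{2} \approx 661.92 i$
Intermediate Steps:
$x{\left(Q \right)} = \frac{9}{4} + \frac{Q \left(-5 + Q\right)}{4}$ ($x{\left(Q \right)} = \frac{9}{4} + \frac{\left(-5 + Q\right) Q}{4} = \frac{9}{4} + \frac{Q \left(-5 + Q\right)}{4}$)
$\sqrt{x{\left(L{\left(1 \right)} \right)} - 438144} = \sqrt{\left(\frac{9}{4} + \frac{1}{4} \cdot 1 \left(-5 + 1\right)\right) - 438144} = \sqrt{\left(\frac{9}{4} + \frac{1}{4} \cdot 1 \left(-4\right)\right) - 438144} = \sqrt{\left(\frac{9}{4} - 1\right) - 438144} = \sqrt{\frac{5}{4} - 438144} = \sqrt{- \frac{1752571}{4}} = \frac{i \sqrt{1752571}}{2}$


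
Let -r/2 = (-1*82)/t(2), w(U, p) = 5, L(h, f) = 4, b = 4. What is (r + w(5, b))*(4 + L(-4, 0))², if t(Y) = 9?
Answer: 13376/9 ≈ 1486.2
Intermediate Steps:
r = 164/9 (r = -2*(-1*82)/9 = -(-164)/9 = -2*(-82/9) = 164/9 ≈ 18.222)
(r + w(5, b))*(4 + L(-4, 0))² = (164/9 + 5)*(4 + 4)² = (209/9)*8² = (209/9)*64 = 13376/9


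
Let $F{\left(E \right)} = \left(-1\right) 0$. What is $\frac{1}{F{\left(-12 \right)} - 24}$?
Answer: $- \frac{1}{24} \approx -0.041667$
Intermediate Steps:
$F{\left(E \right)} = 0$
$\frac{1}{F{\left(-12 \right)} - 24} = \frac{1}{0 - 24} = \frac{1}{-24} = - \frac{1}{24}$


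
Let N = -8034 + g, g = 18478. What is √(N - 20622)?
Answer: I*√10178 ≈ 100.89*I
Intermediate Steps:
N = 10444 (N = -8034 + 18478 = 10444)
√(N - 20622) = √(10444 - 20622) = √(-10178) = I*√10178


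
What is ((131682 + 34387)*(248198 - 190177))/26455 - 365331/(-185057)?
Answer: 1783124435795198/4895682935 ≈ 3.6422e+5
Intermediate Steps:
((131682 + 34387)*(248198 - 190177))/26455 - 365331/(-185057) = (166069*58021)*(1/26455) - 365331*(-1/185057) = 9635489449*(1/26455) + 365331/185057 = 9635489449/26455 + 365331/185057 = 1783124435795198/4895682935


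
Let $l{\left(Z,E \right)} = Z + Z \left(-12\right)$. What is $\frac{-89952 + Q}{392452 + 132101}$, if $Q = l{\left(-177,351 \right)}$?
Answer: $- \frac{29335}{174851} \approx -0.16777$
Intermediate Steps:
$l{\left(Z,E \right)} = - 11 Z$ ($l{\left(Z,E \right)} = Z - 12 Z = - 11 Z$)
$Q = 1947$ ($Q = \left(-11\right) \left(-177\right) = 1947$)
$\frac{-89952 + Q}{392452 + 132101} = \frac{-89952 + 1947}{392452 + 132101} = - \frac{88005}{524553} = \left(-88005\right) \frac{1}{524553} = - \frac{29335}{174851}$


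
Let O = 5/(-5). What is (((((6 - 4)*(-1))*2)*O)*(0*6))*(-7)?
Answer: 0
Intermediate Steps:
O = -1 (O = 5*(-1/5) = -1)
(((((6 - 4)*(-1))*2)*O)*(0*6))*(-7) = (((((6 - 4)*(-1))*2)*(-1))*(0*6))*(-7) = ((((2*(-1))*2)*(-1))*0)*(-7) = ((-2*2*(-1))*0)*(-7) = (-4*(-1)*0)*(-7) = (4*0)*(-7) = 0*(-7) = 0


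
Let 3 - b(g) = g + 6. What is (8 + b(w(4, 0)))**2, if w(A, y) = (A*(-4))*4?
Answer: 4761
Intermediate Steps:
w(A, y) = -16*A (w(A, y) = -4*A*4 = -16*A)
b(g) = -3 - g (b(g) = 3 - (g + 6) = 3 - (6 + g) = 3 + (-6 - g) = -3 - g)
(8 + b(w(4, 0)))**2 = (8 + (-3 - (-16)*4))**2 = (8 + (-3 - 1*(-64)))**2 = (8 + (-3 + 64))**2 = (8 + 61)**2 = 69**2 = 4761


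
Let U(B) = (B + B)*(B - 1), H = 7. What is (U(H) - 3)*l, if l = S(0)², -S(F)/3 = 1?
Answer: 729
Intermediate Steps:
S(F) = -3 (S(F) = -3*1 = -3)
U(B) = 2*B*(-1 + B) (U(B) = (2*B)*(-1 + B) = 2*B*(-1 + B))
l = 9 (l = (-3)² = 9)
(U(H) - 3)*l = (2*7*(-1 + 7) - 3)*9 = (2*7*6 - 3)*9 = (84 - 3)*9 = 81*9 = 729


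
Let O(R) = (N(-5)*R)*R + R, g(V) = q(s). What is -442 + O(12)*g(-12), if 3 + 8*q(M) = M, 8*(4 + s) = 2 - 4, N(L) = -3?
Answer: -491/8 ≈ -61.375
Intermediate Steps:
s = -17/4 (s = -4 + (2 - 4)/8 = -4 + (1/8)*(-2) = -4 - 1/4 = -17/4 ≈ -4.2500)
q(M) = -3/8 + M/8
g(V) = -29/32 (g(V) = -3/8 + (1/8)*(-17/4) = -3/8 - 17/32 = -29/32)
O(R) = R - 3*R**2 (O(R) = (-3*R)*R + R = -3*R**2 + R = R - 3*R**2)
-442 + O(12)*g(-12) = -442 + (12*(1 - 3*12))*(-29/32) = -442 + (12*(1 - 36))*(-29/32) = -442 + (12*(-35))*(-29/32) = -442 - 420*(-29/32) = -442 + 3045/8 = -491/8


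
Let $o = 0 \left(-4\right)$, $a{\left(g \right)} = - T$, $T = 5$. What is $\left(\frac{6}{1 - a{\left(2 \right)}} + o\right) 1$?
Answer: $1$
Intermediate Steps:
$a{\left(g \right)} = -5$ ($a{\left(g \right)} = \left(-1\right) 5 = -5$)
$o = 0$
$\left(\frac{6}{1 - a{\left(2 \right)}} + o\right) 1 = \left(\frac{6}{1 - -5} + 0\right) 1 = \left(\frac{6}{1 + 5} + 0\right) 1 = \left(\frac{6}{6} + 0\right) 1 = \left(6 \cdot \frac{1}{6} + 0\right) 1 = \left(1 + 0\right) 1 = 1 \cdot 1 = 1$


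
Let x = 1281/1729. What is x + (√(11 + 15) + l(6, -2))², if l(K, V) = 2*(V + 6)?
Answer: 22413/247 + 16*√26 ≈ 172.33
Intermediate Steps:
l(K, V) = 12 + 2*V (l(K, V) = 2*(6 + V) = 12 + 2*V)
x = 183/247 (x = 1281*(1/1729) = 183/247 ≈ 0.74089)
x + (√(11 + 15) + l(6, -2))² = 183/247 + (√(11 + 15) + (12 + 2*(-2)))² = 183/247 + (√26 + (12 - 4))² = 183/247 + (√26 + 8)² = 183/247 + (8 + √26)²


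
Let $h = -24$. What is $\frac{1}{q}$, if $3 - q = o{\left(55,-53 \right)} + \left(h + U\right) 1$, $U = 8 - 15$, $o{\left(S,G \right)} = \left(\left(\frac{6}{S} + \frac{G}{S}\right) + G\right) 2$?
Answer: $\frac{55}{7794} \approx 0.0070567$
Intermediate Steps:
$o{\left(S,G \right)} = 2 G + \frac{12}{S} + \frac{2 G}{S}$ ($o{\left(S,G \right)} = \left(G + \frac{6}{S} + \frac{G}{S}\right) 2 = 2 G + \frac{12}{S} + \frac{2 G}{S}$)
$U = -7$
$q = \frac{7794}{55}$ ($q = 3 - \left(\frac{2 \left(6 - 53 - 2915\right)}{55} + \left(-24 - 7\right) 1\right) = 3 - \left(2 \cdot \frac{1}{55} \left(6 - 53 - 2915\right) - 31\right) = 3 - \left(2 \cdot \frac{1}{55} \left(-2962\right) - 31\right) = 3 - \left(- \frac{5924}{55} - 31\right) = 3 - - \frac{7629}{55} = 3 + \frac{7629}{55} = \frac{7794}{55} \approx 141.71$)
$\frac{1}{q} = \frac{1}{\frac{7794}{55}} = \frac{55}{7794}$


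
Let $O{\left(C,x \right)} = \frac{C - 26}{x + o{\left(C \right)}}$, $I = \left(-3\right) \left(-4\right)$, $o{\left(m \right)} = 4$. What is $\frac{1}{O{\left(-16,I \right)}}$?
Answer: $- \frac{8}{21} \approx -0.38095$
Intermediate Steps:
$I = 12$
$O{\left(C,x \right)} = \frac{-26 + C}{4 + x}$ ($O{\left(C,x \right)} = \frac{C - 26}{x + 4} = \frac{-26 + C}{4 + x}$)
$\frac{1}{O{\left(-16,I \right)}} = \frac{1}{\frac{1}{4 + 12} \left(-26 - 16\right)} = \frac{1}{\frac{1}{16} \left(-42\right)} = \frac{1}{- \frac{21}{8}} = - \frac{8}{21}$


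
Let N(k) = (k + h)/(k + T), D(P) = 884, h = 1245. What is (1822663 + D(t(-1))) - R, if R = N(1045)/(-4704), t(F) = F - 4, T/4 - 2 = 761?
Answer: 17571961483913/9636144 ≈ 1.8235e+6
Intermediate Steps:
T = 3052 (T = 8 + 4*761 = 8 + 3044 = 3052)
t(F) = -4 + F
N(k) = (1245 + k)/(3052 + k) (N(k) = (k + 1245)/(k + 3052) = (1245 + k)/(3052 + k))
R = -1145/9636144 (R = ((1245 + 1045)/(3052 + 1045))/(-4704) = (2290/4097)*(-1/4704) = -1145/9636144 ≈ -0.00011882)
(1822663 + D(t(-1))) - R = (1822663 + 884) - 1*(-1145/9636144) = 1823547 + 1145/9636144 = 17571961483913/9636144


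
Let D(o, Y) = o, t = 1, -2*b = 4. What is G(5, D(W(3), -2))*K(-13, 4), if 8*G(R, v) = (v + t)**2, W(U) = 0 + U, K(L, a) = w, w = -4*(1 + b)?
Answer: 8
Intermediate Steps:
b = -2 (b = -1/2*4 = -2)
w = 4 (w = -4*(1 - 2) = -4*(-1) = 4)
K(L, a) = 4
W(U) = U
G(R, v) = (1 + v)**2/8 (G(R, v) = (v + 1)**2/8 = (1 + v)**2/8)
G(5, D(W(3), -2))*K(-13, 4) = ((1 + 3)**2/8)*4 = ((1/8)*4**2)*4 = ((1/8)*16)*4 = 2*4 = 8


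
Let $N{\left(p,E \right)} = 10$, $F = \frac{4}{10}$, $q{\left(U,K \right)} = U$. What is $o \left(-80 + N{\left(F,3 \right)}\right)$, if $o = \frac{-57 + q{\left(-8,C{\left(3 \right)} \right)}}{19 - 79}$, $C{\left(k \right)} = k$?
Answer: $- \frac{455}{6} \approx -75.833$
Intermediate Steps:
$F = \frac{2}{5}$ ($F = 4 \cdot \frac{1}{10} = \frac{2}{5} \approx 0.4$)
$o = \frac{13}{12}$ ($o = \frac{-57 - 8}{19 - 79} = - \frac{65}{-60} = \left(-65\right) \left(- \frac{1}{60}\right) = \frac{13}{12} \approx 1.0833$)
$o \left(-80 + N{\left(F,3 \right)}\right) = \frac{13 \left(-80 + 10\right)}{12} = \frac{13}{12} \left(-70\right) = - \frac{455}{6}$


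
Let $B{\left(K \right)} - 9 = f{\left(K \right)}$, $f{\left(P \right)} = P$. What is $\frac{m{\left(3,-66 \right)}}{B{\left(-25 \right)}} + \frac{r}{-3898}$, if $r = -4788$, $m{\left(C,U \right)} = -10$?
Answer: $\frac{28897}{15592} \approx 1.8533$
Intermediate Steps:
$B{\left(K \right)} = 9 + K$
$\frac{m{\left(3,-66 \right)}}{B{\left(-25 \right)}} + \frac{r}{-3898} = - \frac{10}{9 - 25} - \frac{4788}{-3898} = - \frac{10}{-16} - - \frac{2394}{1949} = \left(-10\right) \left(- \frac{1}{16}\right) + \frac{2394}{1949} = \frac{5}{8} + \frac{2394}{1949} = \frac{28897}{15592}$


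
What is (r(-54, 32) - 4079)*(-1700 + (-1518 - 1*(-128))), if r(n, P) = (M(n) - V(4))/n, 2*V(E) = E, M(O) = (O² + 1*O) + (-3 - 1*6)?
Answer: 114905255/9 ≈ 1.2767e+7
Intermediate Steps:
M(O) = -9 + O + O² (M(O) = (O² + O) + (-3 - 6) = (O + O²) - 9 = -9 + O + O²)
V(E) = E/2
r(n, P) = (-11 + n + n²)/n (r(n, P) = ((-9 + n + n²) - 4/2)/n = ((-9 + n + n²) - 1*2)/n = ((-9 + n + n²) - 2)/n = (-11 + n + n²)/n)
(r(-54, 32) - 4079)*(-1700 + (-1518 - 1*(-128))) = ((1 - 54 - 11/(-54)) - 4079)*(-1700 + (-1518 - 1*(-128))) = ((1 - 54 - 11*(-1/54)) - 4079)*(-1700 + (-1518 + 128)) = ((1 - 54 + 11/54) - 4079)*(-1700 - 1390) = (-2851/54 - 4079)*(-3090) = -223117/54*(-3090) = 114905255/9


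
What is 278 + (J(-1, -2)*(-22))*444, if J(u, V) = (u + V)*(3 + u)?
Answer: 58886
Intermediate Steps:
J(u, V) = (3 + u)*(V + u) (J(u, V) = (V + u)*(3 + u) = (3 + u)*(V + u))
278 + (J(-1, -2)*(-22))*444 = 278 + (((-1)**2 + 3*(-2) + 3*(-1) - 2*(-1))*(-22))*444 = 278 + ((1 - 6 - 3 + 2)*(-22))*444 = 278 - 6*(-22)*444 = 278 + 132*444 = 278 + 58608 = 58886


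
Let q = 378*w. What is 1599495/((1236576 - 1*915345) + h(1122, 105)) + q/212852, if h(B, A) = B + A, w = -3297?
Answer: -2558863837/2859826259 ≈ -0.89476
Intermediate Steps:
q = -1246266 (q = 378*(-3297) = -1246266)
h(B, A) = A + B
1599495/((1236576 - 1*915345) + h(1122, 105)) + q/212852 = 1599495/((1236576 - 1*915345) + (105 + 1122)) - 1246266/212852 = 1599495/((1236576 - 915345) + 1227) - 1246266*1/212852 = 1599495/(321231 + 1227) - 623133/106426 = 1599495/322458 - 623133/106426 = 1599495*(1/322458) - 623133/106426 = 533165/107486 - 623133/106426 = -2558863837/2859826259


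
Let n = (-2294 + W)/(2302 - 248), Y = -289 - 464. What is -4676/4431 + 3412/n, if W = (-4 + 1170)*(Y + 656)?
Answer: -1128326378/18261417 ≈ -61.787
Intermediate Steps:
Y = -753
W = -113102 (W = (-4 + 1170)*(-753 + 656) = 1166*(-97) = -113102)
n = -57698/1027 (n = (-2294 - 113102)/(2302 - 248) = -115396/2054 = -115396*1/2054 = -57698/1027 ≈ -56.181)
-4676/4431 + 3412/n = -4676/4431 + 3412/(-57698/1027) = -4676*1/4431 + 3412*(-1027/57698) = -668/633 - 1752062/28849 = -1128326378/18261417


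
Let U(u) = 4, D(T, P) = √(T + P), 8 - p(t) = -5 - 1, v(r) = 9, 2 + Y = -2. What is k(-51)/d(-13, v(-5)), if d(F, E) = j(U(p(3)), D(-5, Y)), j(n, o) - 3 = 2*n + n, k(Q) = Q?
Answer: -17/5 ≈ -3.4000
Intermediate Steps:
Y = -4 (Y = -2 - 2 = -4)
p(t) = 14 (p(t) = 8 - (-5 - 1) = 8 - 1*(-6) = 8 + 6 = 14)
D(T, P) = √(P + T)
j(n, o) = 3 + 3*n (j(n, o) = 3 + (2*n + n) = 3 + 3*n)
d(F, E) = 15 (d(F, E) = 3 + 3*4 = 3 + 12 = 15)
k(-51)/d(-13, v(-5)) = -51/15 = -51*1/15 = -17/5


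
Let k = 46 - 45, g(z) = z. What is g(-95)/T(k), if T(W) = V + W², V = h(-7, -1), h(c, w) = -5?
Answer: 95/4 ≈ 23.750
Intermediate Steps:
V = -5
k = 1
T(W) = -5 + W²
g(-95)/T(k) = -95/(-5 + 1²) = -95/(-5 + 1) = -95/(-4) = -95*(-¼) = 95/4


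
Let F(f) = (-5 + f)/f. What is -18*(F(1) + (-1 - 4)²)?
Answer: -378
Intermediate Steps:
F(f) = (-5 + f)/f
-18*(F(1) + (-1 - 4)²) = -18*((-5 + 1)/1 + (-1 - 4)²) = -18*(1*(-4) + (-5)²) = -18*(-4 + 25) = -18*21 = -378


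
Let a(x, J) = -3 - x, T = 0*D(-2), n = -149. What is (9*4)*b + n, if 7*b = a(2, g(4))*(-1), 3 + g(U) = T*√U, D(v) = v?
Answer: -863/7 ≈ -123.29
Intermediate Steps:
T = 0 (T = 0*(-2) = 0)
g(U) = -3 (g(U) = -3 + 0*√U = -3 + 0 = -3)
b = 5/7 (b = ((-3 - 1*2)*(-1))/7 = ((-3 - 2)*(-1))/7 = (-5*(-1))/7 = (⅐)*5 = 5/7 ≈ 0.71429)
(9*4)*b + n = (9*4)*(5/7) - 149 = 36*(5/7) - 149 = 180/7 - 149 = -863/7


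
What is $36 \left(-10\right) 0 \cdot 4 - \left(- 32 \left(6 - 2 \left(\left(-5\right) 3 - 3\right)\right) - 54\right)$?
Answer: $1398$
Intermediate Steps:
$36 \left(-10\right) 0 \cdot 4 - \left(- 32 \left(6 - 2 \left(\left(-5\right) 3 - 3\right)\right) - 54\right) = \left(-360\right) 0 - \left(- 32 \left(6 - 2 \left(-15 - 3\right)\right) - 54\right) = 0 - \left(- 32 \left(6 - -36\right) - 54\right) = 0 - \left(- 32 \left(6 + 36\right) - 54\right) = 0 - \left(\left(-32\right) 42 - 54\right) = 0 - \left(-1344 - 54\right) = 0 - -1398 = 0 + 1398 = 1398$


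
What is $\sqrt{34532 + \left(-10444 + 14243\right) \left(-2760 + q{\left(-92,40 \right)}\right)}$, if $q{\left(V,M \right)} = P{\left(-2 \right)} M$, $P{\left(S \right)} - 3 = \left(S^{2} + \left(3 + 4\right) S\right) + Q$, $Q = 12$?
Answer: $2 i \sqrt{2422727} \approx 3113.0 i$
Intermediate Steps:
$P{\left(S \right)} = 15 + S^{2} + 7 S$ ($P{\left(S \right)} = 3 + \left(\left(S^{2} + \left(3 + 4\right) S\right) + 12\right) = 3 + \left(\left(S^{2} + 7 S\right) + 12\right) = 3 + \left(12 + S^{2} + 7 S\right) = 15 + S^{2} + 7 S$)
$q{\left(V,M \right)} = 5 M$ ($q{\left(V,M \right)} = \left(15 + \left(-2\right)^{2} + 7 \left(-2\right)\right) M = \left(15 + 4 - 14\right) M = 5 M$)
$\sqrt{34532 + \left(-10444 + 14243\right) \left(-2760 + q{\left(-92,40 \right)}\right)} = \sqrt{34532 + \left(-10444 + 14243\right) \left(-2760 + 5 \cdot 40\right)} = \sqrt{34532 + 3799 \left(-2760 + 200\right)} = \sqrt{34532 + 3799 \left(-2560\right)} = \sqrt{34532 - 9725440} = \sqrt{-9690908} = 2 i \sqrt{2422727}$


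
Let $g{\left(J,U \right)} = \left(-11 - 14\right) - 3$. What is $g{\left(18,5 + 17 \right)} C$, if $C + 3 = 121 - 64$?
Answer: $-1512$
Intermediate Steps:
$C = 54$ ($C = -3 + \left(121 - 64\right) = -3 + 57 = 54$)
$g{\left(J,U \right)} = -28$ ($g{\left(J,U \right)} = -25 - 3 = -28$)
$g{\left(18,5 + 17 \right)} C = \left(-28\right) 54 = -1512$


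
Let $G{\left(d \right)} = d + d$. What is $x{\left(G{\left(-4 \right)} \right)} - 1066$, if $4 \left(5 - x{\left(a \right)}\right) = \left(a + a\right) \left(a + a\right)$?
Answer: $-1125$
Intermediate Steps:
$G{\left(d \right)} = 2 d$
$x{\left(a \right)} = 5 - a^{2}$ ($x{\left(a \right)} = 5 - \frac{\left(a + a\right) \left(a + a\right)}{4} = 5 - \frac{2 a 2 a}{4} = 5 - \frac{4 a^{2}}{4} = 5 - a^{2}$)
$x{\left(G{\left(-4 \right)} \right)} - 1066 = \left(5 - \left(2 \left(-4\right)\right)^{2}\right) - 1066 = \left(5 - \left(-8\right)^{2}\right) - 1066 = \left(5 - 64\right) - 1066 = -59 - 1066 = -1125$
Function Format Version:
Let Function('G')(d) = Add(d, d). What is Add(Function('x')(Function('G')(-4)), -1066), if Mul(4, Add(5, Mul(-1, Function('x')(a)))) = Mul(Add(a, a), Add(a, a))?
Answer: -1125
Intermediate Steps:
Function('G')(d) = Mul(2, d)
Function('x')(a) = Add(5, Mul(-1, Pow(a, 2))) (Function('x')(a) = Add(5, Mul(Rational(-1, 4), Mul(Add(a, a), Add(a, a)))) = Add(5, Mul(Rational(-1, 4), Mul(Mul(2, a), Mul(2, a)))) = Add(5, Mul(Rational(-1, 4), Mul(4, Pow(a, 2)))) = Add(5, Mul(-1, Pow(a, 2))))
Add(Function('x')(Function('G')(-4)), -1066) = Add(Add(5, Mul(-1, Pow(Mul(2, -4), 2))), -1066) = Add(Add(5, Mul(-1, Pow(-8, 2))), -1066) = Add(Add(5, Mul(-1, 64)), -1066) = Add(Add(5, -64), -1066) = Add(-59, -1066) = -1125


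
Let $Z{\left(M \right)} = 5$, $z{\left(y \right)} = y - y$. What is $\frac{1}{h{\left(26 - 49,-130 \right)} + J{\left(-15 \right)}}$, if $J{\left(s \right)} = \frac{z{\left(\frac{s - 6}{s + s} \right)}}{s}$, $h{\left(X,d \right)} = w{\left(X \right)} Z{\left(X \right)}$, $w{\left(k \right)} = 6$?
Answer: $\frac{1}{30} \approx 0.033333$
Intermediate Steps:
$z{\left(y \right)} = 0$
$h{\left(X,d \right)} = 30$ ($h{\left(X,d \right)} = 6 \cdot 5 = 30$)
$J{\left(s \right)} = 0$ ($J{\left(s \right)} = \frac{0}{s} = 0$)
$\frac{1}{h{\left(26 - 49,-130 \right)} + J{\left(-15 \right)}} = \frac{1}{30 + 0} = \frac{1}{30}$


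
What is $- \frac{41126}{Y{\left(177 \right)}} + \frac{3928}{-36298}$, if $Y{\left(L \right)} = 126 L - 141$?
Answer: $- \frac{789919978}{402199989} \approx -1.964$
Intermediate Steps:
$Y{\left(L \right)} = -141 + 126 L$
$- \frac{41126}{Y{\left(177 \right)}} + \frac{3928}{-36298} = - \frac{41126}{-141 + 126 \cdot 177} + \frac{3928}{-36298} = - \frac{41126}{-141 + 22302} + 3928 \left(- \frac{1}{36298}\right) = - \frac{41126}{22161} - \frac{1964}{18149} = - \frac{789919978}{402199989}$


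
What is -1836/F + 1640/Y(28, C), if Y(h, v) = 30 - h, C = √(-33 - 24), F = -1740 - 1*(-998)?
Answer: 305138/371 ≈ 822.47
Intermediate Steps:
F = -742 (F = -1740 + 998 = -742)
C = I*√57 (C = √(-57) = I*√57 ≈ 7.5498*I)
-1836/F + 1640/Y(28, C) = -1836/(-742) + 1640/(30 - 1*28) = -1836*(-1/742) + 1640/(30 - 28) = 918/371 + 1640/2 = 918/371 + 1640*(½) = 918/371 + 820 = 305138/371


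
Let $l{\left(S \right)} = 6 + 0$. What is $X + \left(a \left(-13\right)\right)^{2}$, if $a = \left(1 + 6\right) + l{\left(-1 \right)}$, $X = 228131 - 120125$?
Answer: $136567$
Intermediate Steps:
$X = 108006$
$l{\left(S \right)} = 6$
$a = 13$ ($a = \left(1 + 6\right) + 6 = 7 + 6 = 13$)
$X + \left(a \left(-13\right)\right)^{2} = 108006 + \left(13 \left(-13\right)\right)^{2} = 108006 + \left(-169\right)^{2} = 108006 + 28561 = 136567$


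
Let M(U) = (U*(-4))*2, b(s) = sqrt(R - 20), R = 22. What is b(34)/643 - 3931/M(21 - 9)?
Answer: 3931/96 + sqrt(2)/643 ≈ 40.950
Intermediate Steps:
b(s) = sqrt(2) (b(s) = sqrt(22 - 20) = sqrt(2))
M(U) = -8*U (M(U) = -4*U*2 = -8*U)
b(34)/643 - 3931/M(21 - 9) = sqrt(2)/643 - 3931*(-1/(8*(21 - 9))) = sqrt(2)*(1/643) - 3931/((-8*12)) = sqrt(2)/643 - 3931/(-96) = sqrt(2)/643 - 3931*(-1/96) = sqrt(2)/643 + 3931/96 = 3931/96 + sqrt(2)/643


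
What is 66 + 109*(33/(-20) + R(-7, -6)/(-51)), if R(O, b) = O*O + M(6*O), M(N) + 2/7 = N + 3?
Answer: -56537/420 ≈ -134.61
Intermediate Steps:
M(N) = 19/7 + N (M(N) = -2/7 + (N + 3) = -2/7 + (3 + N) = 19/7 + N)
R(O, b) = 19/7 + O² + 6*O (R(O, b) = O*O + (19/7 + 6*O) = O² + (19/7 + 6*O) = 19/7 + O² + 6*O)
66 + 109*(33/(-20) + R(-7, -6)/(-51)) = 66 + 109*(33/(-20) + (19/7 + (-7)² + 6*(-7))/(-51)) = 66 + 109*(33*(-1/20) + (19/7 + 49 - 42)*(-1/51)) = 66 + 109*(-33/20 + (68/7)*(-1/51)) = 66 + 109*(-33/20 - 4/21) = 66 + 109*(-773/420) = 66 - 84257/420 = -56537/420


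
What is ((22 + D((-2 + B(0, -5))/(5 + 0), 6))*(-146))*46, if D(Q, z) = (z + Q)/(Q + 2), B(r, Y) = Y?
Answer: -597724/3 ≈ -1.9924e+5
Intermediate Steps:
D(Q, z) = (Q + z)/(2 + Q)
((22 + D((-2 + B(0, -5))/(5 + 0), 6))*(-146))*46 = ((22 + ((-2 - 5)/(5 + 0) + 6)/(2 + (-2 - 5)/(5 + 0)))*(-146))*46 = ((22 + (-7/5 + 6)/(2 - 7/5))*(-146))*46 = ((22 + (23/5)/(3/5))*(-146))*46 = ((22 + (5/3)*(23/5))*(-146))*46 = ((22 + 23/3)*(-146))*46 = ((89/3)*(-146))*46 = -12994/3*46 = -597724/3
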